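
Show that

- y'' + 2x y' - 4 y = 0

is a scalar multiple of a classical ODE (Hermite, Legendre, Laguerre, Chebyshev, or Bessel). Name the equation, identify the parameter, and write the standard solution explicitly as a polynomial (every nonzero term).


All three coefficients share the factor -1; dividing through by -1 gives  y'' - 2x y' + 4 y = 0.
This matches the Hermite equation y'' - 2x y' + 2n y = 0 with 2n = 4, so n = 2; the polynomial solution is H_2(x).
With y = sum_k a_k x^k, matching x^k gives (k+2)(k+1) a_{k+2} = 2(k - n) a_k = 2(k - 2) a_k. The right side vanishes at k = 2, so the series with the parity of 2 terminates at degree 2.
Standard normalization: leading coefficient of H_n is 2^n, so a_2 = 2^2 = 4. Work downward with a_k = (k+1)(k+2) a_{k+2} / (2(k - n)):
  a_0 = (1)(2)(4) / (2(0 - 2)) = 8/(-4) = -2
Hence H_2(x) = 4 x^2 - 2.

H_2(x); series = 4 x^2 - 2


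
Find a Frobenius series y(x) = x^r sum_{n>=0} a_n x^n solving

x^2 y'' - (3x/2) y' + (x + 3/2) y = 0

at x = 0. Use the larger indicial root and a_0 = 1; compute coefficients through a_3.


Write in Frobenius form y'' + (p(x)/x) y' + (q(x)/x^2) y = 0:
  p(x) = -3/2,  q(x) = x + 3/2.
Indicial equation: r(r-1) + (-3/2) r + (3/2) = 0 -> roots r_1 = 3/2, r_2 = 1.
Take r = r_1 = 3/2. Let y(x) = x^r sum_{n>=0} a_n x^n with a_0 = 1.
Substitute y = x^r sum a_n x^n and match x^{r+n}. The recurrence is
  D(n) a_n + 1 a_{n-1} = 0,  where D(n) = (r+n)(r+n-1) + (-3/2)(r+n) + (3/2).
  a_n = -1 / D(n) * a_{n-1}.
Since the indicial polynomial factors as (r - r_1)(r - r_2), D(n) = (r_1 + n - r_1)(r_1 + n - r_2) = n(n + 1/2).
Evaluating step by step (a_0 = 1):
  n = 1: D(1) = 1(1 + 1/2) = 3/2; numerator = -1(1) = -1; a_1 = (-1)/(3/2) = -2/3
  n = 2: D(2) = 2(2 + 1/2) = 5; numerator = -1(-2/3) = 2/3; a_2 = (2/3)/(5) = 2/15
  n = 3: D(3) = 3(3 + 1/2) = 21/2; numerator = -1(2/15) = -2/15; a_3 = (-2/15)/(21/2) = -4/315

r = 3/2; a_0 = 1; a_1 = -2/3; a_2 = 2/15; a_3 = -4/315


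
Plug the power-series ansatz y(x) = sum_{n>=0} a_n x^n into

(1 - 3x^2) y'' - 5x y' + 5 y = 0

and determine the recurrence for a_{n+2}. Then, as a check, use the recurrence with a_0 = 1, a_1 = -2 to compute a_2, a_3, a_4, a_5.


Substitute y = sum_n a_n x^n.
(1 - 3 x^2) y'' contributes (n+2)(n+1) a_{n+2} - 3 n(n-1) a_n at x^n.
-5 x y'(x) contributes -5 n a_n at x^n.
5 y(x) contributes 5 a_n at x^n.
Matching x^n: (n+2)(n+1) a_{n+2} + (-3 n(n-1) - 5 n + 5) a_n = 0.
Thus a_{n+2} = (3 n(n-1) + 5 n - 5) / ((n+1)(n+2)) * a_n.

Check with a_0 = 1, a_1 = -2 (apply the recurrence for n = 0, 1, 2, 3): a_0 = 1, a_1 = -2, a_2 = -5/2, a_3 = 0, a_4 = -55/24, a_5 = 0.

a_(n+2) = (3 n(n-1) + 5 n - 5) / ((n+1)(n+2)) * a_n; check: a_0 = 1, a_1 = -2, a_2 = -5/2, a_3 = 0, a_4 = -55/24, a_5 = 0


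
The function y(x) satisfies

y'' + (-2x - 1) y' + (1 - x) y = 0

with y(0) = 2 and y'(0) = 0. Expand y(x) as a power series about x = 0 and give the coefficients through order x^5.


Ansatz: y(x) = sum_{n>=0} a_n x^n, so y'(x) = sum_{n>=1} n a_n x^(n-1) and y''(x) = sum_{n>=2} n(n-1) a_n x^(n-2).
Substitute into P(x) y'' + Q(x) y' + R(x) y = 0 with P(x) = 1, Q(x) = -2x - 1, R(x) = 1 - x, and match powers of x.
Initial conditions: a_0 = 2, a_1 = 0.
Setting the coefficient of each power of x to zero and solving order by order (substituting the coefficients already found):
  x^0: 2 a_2 - a_1 + a_0 = 0  ->  2 a_2 = a_1 - a_0 = -2  ->  a_2 = -1
  x^1: 6 a_3 - 2 a_2 - a_1 - a_0 = 0  ->  6 a_3 = 2 a_2 + a_1 + a_0 = 0  ->  a_3 = 0
  x^2: 12 a_4 - 3 a_3 - 3 a_2 - a_1 = 0  ->  12 a_4 = 3 a_3 + 3 a_2 + a_1 = -3  ->  a_4 = -1/4
  x^3: 20 a_5 - 4 a_4 - 5 a_3 - a_2 = 0  ->  20 a_5 = 4 a_4 + 5 a_3 + a_2 = -2  ->  a_5 = -1/10
Truncated series: y(x) = 2 - x^2 - (1/4) x^4 - (1/10) x^5 + O(x^6).

a_0 = 2; a_1 = 0; a_2 = -1; a_3 = 0; a_4 = -1/4; a_5 = -1/10


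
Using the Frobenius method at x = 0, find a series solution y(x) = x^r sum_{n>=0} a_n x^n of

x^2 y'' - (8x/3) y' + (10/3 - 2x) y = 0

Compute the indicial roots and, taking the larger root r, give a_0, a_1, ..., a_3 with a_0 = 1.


Write in Frobenius form y'' + (p(x)/x) y' + (q(x)/x^2) y = 0:
  p(x) = -8/3,  q(x) = 10/3 - 2x.
Indicial equation: r(r-1) + (-8/3) r + (10/3) = 0 -> roots r_1 = 2, r_2 = 5/3.
Take r = r_1 = 2. Let y(x) = x^r sum_{n>=0} a_n x^n with a_0 = 1.
Substitute y = x^r sum a_n x^n and match x^{r+n}. The recurrence is
  D(n) a_n - 2 a_{n-1} = 0,  where D(n) = (r+n)(r+n-1) + (-8/3)(r+n) + (10/3).
  a_n = 2 / D(n) * a_{n-1}.
Since the indicial polynomial factors as (r - r_1)(r - r_2), D(n) = (r_1 + n - r_1)(r_1 + n - r_2) = n(n + 1/3).
Evaluating step by step (a_0 = 1):
  n = 1: D(1) = 1(1 + 1/3) = 4/3; numerator = 2(1) = 2; a_1 = (2)/(4/3) = 3/2
  n = 2: D(2) = 2(2 + 1/3) = 14/3; numerator = 2(3/2) = 3; a_2 = (3)/(14/3) = 9/14
  n = 3: D(3) = 3(3 + 1/3) = 10; numerator = 2(9/14) = 9/7; a_3 = (9/7)/(10) = 9/70

r = 2; a_0 = 1; a_1 = 3/2; a_2 = 9/14; a_3 = 9/70


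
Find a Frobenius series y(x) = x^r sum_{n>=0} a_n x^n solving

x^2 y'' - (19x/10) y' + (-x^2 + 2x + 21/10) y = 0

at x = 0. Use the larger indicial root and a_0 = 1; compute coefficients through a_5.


Write in Frobenius form y'' + (p(x)/x) y' + (q(x)/x^2) y = 0:
  p(x) = -19/10,  q(x) = -x^2 + 2x + 21/10.
Indicial equation: r(r-1) + (-19/10) r + (21/10) = 0 -> roots r_1 = 3/2, r_2 = 7/5.
Take r = r_1 = 3/2. Let y(x) = x^r sum_{n>=0} a_n x^n with a_0 = 1.
Substitute y = x^r sum a_n x^n and match x^{r+n}. The recurrence is
  D(n) a_n + 2 a_{n-1} - 1 a_{n-2} = 0,  where D(n) = (r+n)(r+n-1) + (-19/10)(r+n) + (21/10).
  a_n = [-2 a_{n-1} + 1 a_{n-2}] / D(n).
Since the indicial polynomial factors as (r - r_1)(r - r_2), D(n) = (r_1 + n - r_1)(r_1 + n - r_2) = n(n + 1/10).
Evaluating step by step (a_0 = 1):
  n = 1: D(1) = 1(1 + 1/10) = 11/10; numerator = -2(1) = -2; a_1 = (-2)/(11/10) = -20/11
  n = 2: D(2) = 2(2 + 1/10) = 21/5; numerator = -2(-20/11) + 1(1) = 51/11; a_2 = (51/11)/(21/5) = 85/77
  n = 3: D(3) = 3(3 + 1/10) = 93/10; numerator = -2(85/77) + 1(-20/11) = -310/77; a_3 = (-310/77)/(93/10) = -100/231
  n = 4: D(4) = 4(4 + 1/10) = 82/5; numerator = -2(-100/231) + 1(85/77) = 65/33; a_4 = (65/33)/(82/5) = 325/2706
  n = 5: D(5) = 5(5 + 1/10) = 51/2; numerator = -2(325/2706) + 1(-100/231) = -2125/3157; a_5 = (-2125/3157)/(51/2) = -250/9471

r = 3/2; a_0 = 1; a_1 = -20/11; a_2 = 85/77; a_3 = -100/231; a_4 = 325/2706; a_5 = -250/9471


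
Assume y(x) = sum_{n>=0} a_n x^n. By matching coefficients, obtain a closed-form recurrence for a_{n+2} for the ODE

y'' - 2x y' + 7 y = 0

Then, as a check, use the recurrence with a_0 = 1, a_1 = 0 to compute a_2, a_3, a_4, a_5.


Substitute y = sum_n a_n x^n.
y''(x) has coefficient (n+2)(n+1) a_{n+2} at x^n;
-2 x y'(x) has coefficient -2 n a_n at x^n (shift);
7 y(x) has coefficient 7 a_n at x^n.
Matching x^n: (n+2)(n+1) a_{n+2} + (-2n + 7) a_n = 0.
Thus a_{n+2} = (2n - 7) / ((n+1)(n+2)) * a_n.

Check with a_0 = 1, a_1 = 0 (apply the recurrence for n = 0, 1, 2, 3): a_0 = 1, a_1 = 0, a_2 = -7/2, a_3 = 0, a_4 = 7/8, a_5 = 0.

a_(n+2) = (2n - 7) / ((n+1)(n+2)) * a_n; check: a_0 = 1, a_1 = 0, a_2 = -7/2, a_3 = 0, a_4 = 7/8, a_5 = 0


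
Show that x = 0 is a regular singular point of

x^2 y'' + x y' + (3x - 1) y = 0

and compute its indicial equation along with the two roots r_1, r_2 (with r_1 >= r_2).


Divide by x^2 to reach normal form y'' + P_1(x) y' + P_2(x) y = 0 with P_1(x) = 1/x and P_2(x) = 3/x - 1/x^2.
x = 0 is a singular point because the y'-coefficient 1/x has a pole at x = 0 and the y-coefficient 3/x - 1/x^2 has a pole at x = 0.
It is a regular singular point because x P_1(x) = p(x) = 1 and x^2 P_2(x) = q(x) = 3x - 1 are polynomials, hence analytic at x = 0.
p(0) = 1,  q(0) = -1.
Indicial equation: r(r-1) + p(0) r + q(0) = 0, i.e. r^2 + (p(0) - 1) r + q(0) = 0, i.e. r^2 - 1 = 0.
Discriminant: (0)^2 - 4(-1) = 4, so r = (0 ± 2)/2.
Solving: r_1 = 1, r_2 = -1.

indicial: r^2 - 1 = 0; roots r_1 = 1, r_2 = -1


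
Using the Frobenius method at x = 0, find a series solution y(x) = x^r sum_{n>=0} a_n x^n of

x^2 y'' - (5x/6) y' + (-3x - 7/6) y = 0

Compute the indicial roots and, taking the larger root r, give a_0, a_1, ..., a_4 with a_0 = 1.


Write in Frobenius form y'' + (p(x)/x) y' + (q(x)/x^2) y = 0:
  p(x) = -5/6,  q(x) = -3x - 7/6.
Indicial equation: r(r-1) + (-5/6) r + (-7/6) = 0 -> roots r_1 = 7/3, r_2 = -1/2.
Take r = r_1 = 7/3. Let y(x) = x^r sum_{n>=0} a_n x^n with a_0 = 1.
Substitute y = x^r sum a_n x^n and match x^{r+n}. The recurrence is
  D(n) a_n - 3 a_{n-1} = 0,  where D(n) = (r+n)(r+n-1) + (-5/6)(r+n) + (-7/6).
  a_n = 3 / D(n) * a_{n-1}.
Since the indicial polynomial factors as (r - r_1)(r - r_2), D(n) = (r_1 + n - r_1)(r_1 + n - r_2) = n(n + 17/6).
Evaluating step by step (a_0 = 1):
  n = 1: D(1) = 1(1 + 17/6) = 23/6; numerator = 3(1) = 3; a_1 = (3)/(23/6) = 18/23
  n = 2: D(2) = 2(2 + 17/6) = 29/3; numerator = 3(18/23) = 54/23; a_2 = (54/23)/(29/3) = 162/667
  n = 3: D(3) = 3(3 + 17/6) = 35/2; numerator = 3(162/667) = 486/667; a_3 = (486/667)/(35/2) = 972/23345
  n = 4: D(4) = 4(4 + 17/6) = 82/3; numerator = 3(972/23345) = 2916/23345; a_4 = (2916/23345)/(82/3) = 4374/957145

r = 7/3; a_0 = 1; a_1 = 18/23; a_2 = 162/667; a_3 = 972/23345; a_4 = 4374/957145


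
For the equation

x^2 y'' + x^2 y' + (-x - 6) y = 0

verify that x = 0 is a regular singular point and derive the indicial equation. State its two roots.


Divide by x^2 to reach normal form y'' + P_1(x) y' + P_2(x) y = 0 with P_1(x) = 1 and P_2(x) = -1/x - 6/x^2.
x = 0 is a singular point because the y-coefficient -1/x - 6/x^2 has a pole at x = 0.
It is a regular singular point because x P_1(x) = p(x) = x and x^2 P_2(x) = q(x) = -x - 6 are polynomials, hence analytic at x = 0.
p(0) = 0,  q(0) = -6.
Indicial equation: r(r-1) + p(0) r + q(0) = 0, i.e. r^2 + (p(0) - 1) r + q(0) = 0, i.e. r^2 - 1 r - 6 = 0.
Discriminant: (-1)^2 - 4(-6) = 25, so r = (1 ± 5)/2.
Solving: r_1 = 3, r_2 = -2.

indicial: r^2 - 1 r - 6 = 0; roots r_1 = 3, r_2 = -2


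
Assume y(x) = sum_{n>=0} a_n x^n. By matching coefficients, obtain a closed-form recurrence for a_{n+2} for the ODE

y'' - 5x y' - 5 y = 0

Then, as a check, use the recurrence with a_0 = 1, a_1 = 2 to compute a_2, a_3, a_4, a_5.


Substitute y = sum_n a_n x^n.
y''(x) has coefficient (n+2)(n+1) a_{n+2} at x^n;
-5 x y'(x) has coefficient -5 n a_n at x^n (shift);
-5 y(x) has coefficient -5 a_n at x^n.
Matching x^n: (n+2)(n+1) a_{n+2} + (-5n - 5) a_n = 0.
Thus a_{n+2} = (5n + 5) / ((n+1)(n+2)) * a_n.

Check with a_0 = 1, a_1 = 2 (apply the recurrence for n = 0, 1, 2, 3): a_0 = 1, a_1 = 2, a_2 = 5/2, a_3 = 10/3, a_4 = 25/8, a_5 = 10/3.

a_(n+2) = (5n + 5) / ((n+1)(n+2)) * a_n; check: a_0 = 1, a_1 = 2, a_2 = 5/2, a_3 = 10/3, a_4 = 25/8, a_5 = 10/3


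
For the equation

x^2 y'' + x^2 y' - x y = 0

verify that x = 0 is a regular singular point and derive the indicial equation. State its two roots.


Divide by x^2 to reach normal form y'' + P_1(x) y' + P_2(x) y = 0 with P_1(x) = 1 and P_2(x) = -1/x.
x = 0 is a singular point because the y-coefficient -1/x has a pole at x = 0.
It is a regular singular point because x P_1(x) = p(x) = x and x^2 P_2(x) = q(x) = -x are polynomials, hence analytic at x = 0.
p(0) = 0,  q(0) = 0.
Indicial equation: r(r-1) + p(0) r + q(0) = 0, i.e. r^2 + (p(0) - 1) r + q(0) = 0, i.e. r^2 - 1 r = 0.
Discriminant: (-1)^2 - 4(0) = 1, so r = (1 ± 1)/2.
Solving: r_1 = 1, r_2 = 0.

indicial: r^2 - 1 r = 0; roots r_1 = 1, r_2 = 0


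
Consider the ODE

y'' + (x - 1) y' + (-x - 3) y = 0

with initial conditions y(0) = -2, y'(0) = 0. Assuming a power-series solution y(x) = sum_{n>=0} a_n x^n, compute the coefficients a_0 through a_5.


Ansatz: y(x) = sum_{n>=0} a_n x^n, so y'(x) = sum_{n>=1} n a_n x^(n-1) and y''(x) = sum_{n>=2} n(n-1) a_n x^(n-2).
Substitute into P(x) y'' + Q(x) y' + R(x) y = 0 with P(x) = 1, Q(x) = x - 1, R(x) = -x - 3, and match powers of x.
Initial conditions: a_0 = -2, a_1 = 0.
Setting the coefficient of each power of x to zero and solving order by order (substituting the coefficients already found):
  x^0: 2 a_2 - a_1 - 3 a_0 = 0  ->  2 a_2 = a_1 + 3 a_0 = -6  ->  a_2 = -3
  x^1: 6 a_3 - 2 a_2 - 2 a_1 - a_0 = 0  ->  6 a_3 = 2 a_2 + 2 a_1 + a_0 = -8  ->  a_3 = -4/3
  x^2: 12 a_4 - 3 a_3 - a_2 - a_1 = 0  ->  12 a_4 = 3 a_3 + a_2 + a_1 = -7  ->  a_4 = -7/12
  x^3: 20 a_5 - 4 a_4 - a_2 = 0  ->  20 a_5 = 4 a_4 + a_2 = -16/3  ->  a_5 = -4/15
Truncated series: y(x) = -2 - 3 x^2 - (4/3) x^3 - (7/12) x^4 - (4/15) x^5 + O(x^6).

a_0 = -2; a_1 = 0; a_2 = -3; a_3 = -4/3; a_4 = -7/12; a_5 = -4/15


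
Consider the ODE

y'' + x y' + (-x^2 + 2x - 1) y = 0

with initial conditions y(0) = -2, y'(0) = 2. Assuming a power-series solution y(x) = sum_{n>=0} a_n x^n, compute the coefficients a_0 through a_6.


Ansatz: y(x) = sum_{n>=0} a_n x^n, so y'(x) = sum_{n>=1} n a_n x^(n-1) and y''(x) = sum_{n>=2} n(n-1) a_n x^(n-2).
Substitute into P(x) y'' + Q(x) y' + R(x) y = 0 with P(x) = 1, Q(x) = x, R(x) = -x^2 + 2x - 1, and match powers of x.
Initial conditions: a_0 = -2, a_1 = 2.
Setting the coefficient of each power of x to zero and solving order by order (substituting the coefficients already found):
  x^0: 2 a_2 - a_0 = 0  ->  2 a_2 = a_0 = -2  ->  a_2 = -1
  x^1: 6 a_3 + 2 a_0 = 0  ->  6 a_3 = -2 a_0 = 4  ->  a_3 = 2/3
  x^2: 12 a_4 + a_2 + 2 a_1 - a_0 = 0  ->  12 a_4 = -a_2 - 2 a_1 + a_0 = -5  ->  a_4 = -5/12
  x^3: 20 a_5 + 2 a_3 + 2 a_2 - a_1 = 0  ->  20 a_5 = -2 a_3 - 2 a_2 + a_1 = 8/3  ->  a_5 = 2/15
  x^4: 30 a_6 + 3 a_4 + 2 a_3 - a_2 = 0  ->  30 a_6 = -3 a_4 - 2 a_3 + a_2 = -13/12  ->  a_6 = -13/360
Truncated series: y(x) = -2 + 2 x - x^2 + (2/3) x^3 - (5/12) x^4 + (2/15) x^5 - (13/360) x^6 + O(x^7).

a_0 = -2; a_1 = 2; a_2 = -1; a_3 = 2/3; a_4 = -5/12; a_5 = 2/15; a_6 = -13/360


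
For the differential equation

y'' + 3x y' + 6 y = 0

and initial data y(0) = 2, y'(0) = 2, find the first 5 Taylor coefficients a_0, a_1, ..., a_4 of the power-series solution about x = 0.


Ansatz: y(x) = sum_{n>=0} a_n x^n, so y'(x) = sum_{n>=1} n a_n x^(n-1) and y''(x) = sum_{n>=2} n(n-1) a_n x^(n-2).
Substitute into P(x) y'' + Q(x) y' + R(x) y = 0 with P(x) = 1, Q(x) = 3x, R(x) = 6, and match powers of x.
Initial conditions: a_0 = 2, a_1 = 2.
Setting the coefficient of each power of x to zero and solving order by order (substituting the coefficients already found):
  x^0: 2 a_2 + 6 a_0 = 0  ->  2 a_2 = -6 a_0 = -12  ->  a_2 = -6
  x^1: 6 a_3 + 9 a_1 = 0  ->  6 a_3 = -9 a_1 = -18  ->  a_3 = -3
  x^2: 12 a_4 + 12 a_2 = 0  ->  12 a_4 = -12 a_2 = 72  ->  a_4 = 6
Truncated series: y(x) = 2 + 2 x - 6 x^2 - 3 x^3 + 6 x^4 + O(x^5).

a_0 = 2; a_1 = 2; a_2 = -6; a_3 = -3; a_4 = 6


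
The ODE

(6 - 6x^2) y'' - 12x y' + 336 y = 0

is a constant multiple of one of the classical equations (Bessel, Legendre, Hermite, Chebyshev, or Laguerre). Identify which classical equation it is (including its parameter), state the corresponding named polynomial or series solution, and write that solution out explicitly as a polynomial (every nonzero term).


All three coefficients share the factor 6; dividing through by 6 gives  (1 - x^2) y'' - 2x y' + 56 y = 0.
This matches the Legendre equation (1 - x^2) y'' - 2x y' + n(n+1) y = 0 (note the -2x y' term) with n(n+1) = 56, so n = 7; the polynomial solution is P_7(x).
With y = sum_k a_k x^k, matching x^k gives (k+2)(k+1) a_{k+2} = [k(k+1) - n(n+1)] a_k = (k - 7)(k + 8) a_k. The right side vanishes at k = 7, so the series with the parity of 7 terminates at degree 7.
Standard normalization (P_n(1) = 1): leading coefficient (2n)!/(2^n (n!)^2) = 87178291200/(128*25401600) = 429/16, so a_7 = 429/16. Work downward with a_k = (k+1)(k+2) a_{k+2} / ((k - 7)(k + 8)):
  a_5 = (6)(7)(429/16) / ((5 - 7)(5 + 8)) = (9009/8)/(-26) = -693/16
  a_3 = (4)(5)(-693/16) / ((3 - 7)(3 + 8)) = (-3465/4)/(-44) = 315/16
  a_1 = (2)(3)(315/16) / ((1 - 7)(1 + 8)) = (945/8)/(-54) = -35/16
Hence P_7(x) = 429 x^7/16 - 693 x^5/16 + 315 x^3/16 - 35 x/16.

P_7(x); series = 429 x^7/16 - 693 x^5/16 + 315 x^3/16 - 35 x/16


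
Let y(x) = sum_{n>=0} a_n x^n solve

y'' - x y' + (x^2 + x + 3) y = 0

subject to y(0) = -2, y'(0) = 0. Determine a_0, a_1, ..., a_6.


Ansatz: y(x) = sum_{n>=0} a_n x^n, so y'(x) = sum_{n>=1} n a_n x^(n-1) and y''(x) = sum_{n>=2} n(n-1) a_n x^(n-2).
Substitute into P(x) y'' + Q(x) y' + R(x) y = 0 with P(x) = 1, Q(x) = -x, R(x) = x^2 + x + 3, and match powers of x.
Initial conditions: a_0 = -2, a_1 = 0.
Setting the coefficient of each power of x to zero and solving order by order (substituting the coefficients already found):
  x^0: 2 a_2 + 3 a_0 = 0  ->  2 a_2 = -3 a_0 = 6  ->  a_2 = 3
  x^1: 6 a_3 + 2 a_1 + a_0 = 0  ->  6 a_3 = -2 a_1 - a_0 = 2  ->  a_3 = 1/3
  x^2: 12 a_4 + a_2 + a_1 + a_0 = 0  ->  12 a_4 = -a_2 - a_1 - a_0 = -1  ->  a_4 = -1/12
  x^3: 20 a_5 + a_2 + a_1 = 0  ->  20 a_5 = -a_2 - a_1 = -3  ->  a_5 = -3/20
  x^4: 30 a_6 - a_4 + a_3 + a_2 = 0  ->  30 a_6 = a_4 - a_3 - a_2 = -41/12  ->  a_6 = -41/360
Truncated series: y(x) = -2 + 3 x^2 + (1/3) x^3 - (1/12) x^4 - (3/20) x^5 - (41/360) x^6 + O(x^7).

a_0 = -2; a_1 = 0; a_2 = 3; a_3 = 1/3; a_4 = -1/12; a_5 = -3/20; a_6 = -41/360


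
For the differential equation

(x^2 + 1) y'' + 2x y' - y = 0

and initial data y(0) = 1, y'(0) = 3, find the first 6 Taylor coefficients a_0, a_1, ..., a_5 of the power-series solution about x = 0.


Ansatz: y(x) = sum_{n>=0} a_n x^n, so y'(x) = sum_{n>=1} n a_n x^(n-1) and y''(x) = sum_{n>=2} n(n-1) a_n x^(n-2).
Substitute into P(x) y'' + Q(x) y' + R(x) y = 0 with P(x) = x^2 + 1, Q(x) = 2x, R(x) = -1, and match powers of x.
Initial conditions: a_0 = 1, a_1 = 3.
Setting the coefficient of each power of x to zero and solving order by order (substituting the coefficients already found):
  x^0: 2 a_2 - a_0 = 0  ->  2 a_2 = a_0 = 1  ->  a_2 = 1/2
  x^1: 6 a_3 + a_1 = 0  ->  6 a_3 = -a_1 = -3  ->  a_3 = -1/2
  x^2: 12 a_4 + 5 a_2 = 0  ->  12 a_4 = -5 a_2 = -5/2  ->  a_4 = -5/24
  x^3: 20 a_5 + 11 a_3 = 0  ->  20 a_5 = -11 a_3 = 11/2  ->  a_5 = 11/40
Truncated series: y(x) = 1 + 3 x + (1/2) x^2 - (1/2) x^3 - (5/24) x^4 + (11/40) x^5 + O(x^6).

a_0 = 1; a_1 = 3; a_2 = 1/2; a_3 = -1/2; a_4 = -5/24; a_5 = 11/40


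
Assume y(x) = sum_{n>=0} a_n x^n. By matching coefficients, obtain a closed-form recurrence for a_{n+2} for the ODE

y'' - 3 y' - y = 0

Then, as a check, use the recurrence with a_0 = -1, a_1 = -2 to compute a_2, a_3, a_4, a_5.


Substitute y = sum_n a_n x^n.
y''(x) has coefficient (n+2)(n+1) a_{n+2} at x^n;
-3 y'(x) has coefficient -3 (n+1) a_{n+1} at x^n;
-y(x) has coefficient -1 a_n at x^n.
Matching x^n: (n+2)(n+1) a_{n+2} - 3 (n+1) a_{n+1} - 1 a_n = 0.
Thus a_{n+2} = [3 (n+1) a_{n+1} + 1 a_n] / ((n+1)(n+2)).

Check with a_0 = -1, a_1 = -2 (apply the recurrence for n = 0, 1, 2, 3): a_0 = -1, a_1 = -2, a_2 = -7/2, a_3 = -23/6, a_4 = -19/6, a_5 = -251/120.

a_(n+2) = [3 (n+1) a_(n+1) + 1 a_n] / ((n+1)(n+2)); check: a_0 = -1, a_1 = -2, a_2 = -7/2, a_3 = -23/6, a_4 = -19/6, a_5 = -251/120


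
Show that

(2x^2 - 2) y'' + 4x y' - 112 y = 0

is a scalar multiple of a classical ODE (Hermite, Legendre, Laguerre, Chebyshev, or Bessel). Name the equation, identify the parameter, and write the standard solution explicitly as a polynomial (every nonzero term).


All three coefficients share the factor -2; dividing through by -2 gives  (1 - x^2) y'' - 2x y' + 56 y = 0.
This matches the Legendre equation (1 - x^2) y'' - 2x y' + n(n+1) y = 0 (note the -2x y' term) with n(n+1) = 56, so n = 7; the polynomial solution is P_7(x).
With y = sum_k a_k x^k, matching x^k gives (k+2)(k+1) a_{k+2} = [k(k+1) - n(n+1)] a_k = (k - 7)(k + 8) a_k. The right side vanishes at k = 7, so the series with the parity of 7 terminates at degree 7.
Standard normalization (P_n(1) = 1): leading coefficient (2n)!/(2^n (n!)^2) = 87178291200/(128*25401600) = 429/16, so a_7 = 429/16. Work downward with a_k = (k+1)(k+2) a_{k+2} / ((k - 7)(k + 8)):
  a_5 = (6)(7)(429/16) / ((5 - 7)(5 + 8)) = (9009/8)/(-26) = -693/16
  a_3 = (4)(5)(-693/16) / ((3 - 7)(3 + 8)) = (-3465/4)/(-44) = 315/16
  a_1 = (2)(3)(315/16) / ((1 - 7)(1 + 8)) = (945/8)/(-54) = -35/16
Hence P_7(x) = 429 x^7/16 - 693 x^5/16 + 315 x^3/16 - 35 x/16.

P_7(x); series = 429 x^7/16 - 693 x^5/16 + 315 x^3/16 - 35 x/16


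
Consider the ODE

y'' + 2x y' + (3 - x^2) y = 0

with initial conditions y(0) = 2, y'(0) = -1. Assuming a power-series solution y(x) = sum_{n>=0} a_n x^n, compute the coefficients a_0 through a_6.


Ansatz: y(x) = sum_{n>=0} a_n x^n, so y'(x) = sum_{n>=1} n a_n x^(n-1) and y''(x) = sum_{n>=2} n(n-1) a_n x^(n-2).
Substitute into P(x) y'' + Q(x) y' + R(x) y = 0 with P(x) = 1, Q(x) = 2x, R(x) = 3 - x^2, and match powers of x.
Initial conditions: a_0 = 2, a_1 = -1.
Setting the coefficient of each power of x to zero and solving order by order (substituting the coefficients already found):
  x^0: 2 a_2 + 3 a_0 = 0  ->  2 a_2 = -3 a_0 = -6  ->  a_2 = -3
  x^1: 6 a_3 + 5 a_1 = 0  ->  6 a_3 = -5 a_1 = 5  ->  a_3 = 5/6
  x^2: 12 a_4 + 7 a_2 - a_0 = 0  ->  12 a_4 = -7 a_2 + a_0 = 23  ->  a_4 = 23/12
  x^3: 20 a_5 + 9 a_3 - a_1 = 0  ->  20 a_5 = -9 a_3 + a_1 = -17/2  ->  a_5 = -17/40
  x^4: 30 a_6 + 11 a_4 - a_2 = 0  ->  30 a_6 = -11 a_4 + a_2 = -289/12  ->  a_6 = -289/360
Truncated series: y(x) = 2 - x - 3 x^2 + (5/6) x^3 + (23/12) x^4 - (17/40) x^5 - (289/360) x^6 + O(x^7).

a_0 = 2; a_1 = -1; a_2 = -3; a_3 = 5/6; a_4 = 23/12; a_5 = -17/40; a_6 = -289/360


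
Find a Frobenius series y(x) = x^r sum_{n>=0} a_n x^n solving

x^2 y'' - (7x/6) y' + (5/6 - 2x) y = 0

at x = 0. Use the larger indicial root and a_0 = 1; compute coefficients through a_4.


Write in Frobenius form y'' + (p(x)/x) y' + (q(x)/x^2) y = 0:
  p(x) = -7/6,  q(x) = 5/6 - 2x.
Indicial equation: r(r-1) + (-7/6) r + (5/6) = 0 -> roots r_1 = 5/3, r_2 = 1/2.
Take r = r_1 = 5/3. Let y(x) = x^r sum_{n>=0} a_n x^n with a_0 = 1.
Substitute y = x^r sum a_n x^n and match x^{r+n}. The recurrence is
  D(n) a_n - 2 a_{n-1} = 0,  where D(n) = (r+n)(r+n-1) + (-7/6)(r+n) + (5/6).
  a_n = 2 / D(n) * a_{n-1}.
Since the indicial polynomial factors as (r - r_1)(r - r_2), D(n) = (r_1 + n - r_1)(r_1 + n - r_2) = n(n + 7/6).
Evaluating step by step (a_0 = 1):
  n = 1: D(1) = 1(1 + 7/6) = 13/6; numerator = 2(1) = 2; a_1 = (2)/(13/6) = 12/13
  n = 2: D(2) = 2(2 + 7/6) = 19/3; numerator = 2(12/13) = 24/13; a_2 = (24/13)/(19/3) = 72/247
  n = 3: D(3) = 3(3 + 7/6) = 25/2; numerator = 2(72/247) = 144/247; a_3 = (144/247)/(25/2) = 288/6175
  n = 4: D(4) = 4(4 + 7/6) = 62/3; numerator = 2(288/6175) = 576/6175; a_4 = (576/6175)/(62/3) = 864/191425

r = 5/3; a_0 = 1; a_1 = 12/13; a_2 = 72/247; a_3 = 288/6175; a_4 = 864/191425


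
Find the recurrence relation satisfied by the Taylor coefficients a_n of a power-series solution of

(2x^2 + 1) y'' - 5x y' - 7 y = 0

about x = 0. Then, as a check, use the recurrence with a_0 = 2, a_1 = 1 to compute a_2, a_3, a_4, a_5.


Substitute y = sum_n a_n x^n.
(1 + 2 x^2) y'' contributes (n+2)(n+1) a_{n+2} + 2 n(n-1) a_n at x^n.
-5 x y'(x) contributes -5 n a_n at x^n.
-7 y(x) contributes -7 a_n at x^n.
Matching x^n: (n+2)(n+1) a_{n+2} + (2 n(n-1) - 5 n - 7) a_n = 0.
Thus a_{n+2} = (-2 n(n-1) + 5 n + 7) / ((n+1)(n+2)) * a_n.

Check with a_0 = 2, a_1 = 1 (apply the recurrence for n = 0, 1, 2, 3): a_0 = 2, a_1 = 1, a_2 = 7, a_3 = 2, a_4 = 91/12, a_5 = 1.

a_(n+2) = (-2 n(n-1) + 5 n + 7) / ((n+1)(n+2)) * a_n; check: a_0 = 2, a_1 = 1, a_2 = 7, a_3 = 2, a_4 = 91/12, a_5 = 1


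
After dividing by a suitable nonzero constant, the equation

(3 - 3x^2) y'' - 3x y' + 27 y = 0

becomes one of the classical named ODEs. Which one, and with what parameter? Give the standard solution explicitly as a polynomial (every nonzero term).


All three coefficients share the factor 3; dividing through by 3 gives  (1 - x^2) y'' - x y' + 9 y = 0.
This matches the Chebyshev equation (1 - x^2) y'' - x y' + n^2 y = 0 (note the -x y' term, not -2x y') with n^2 = 9, so n = 3; the polynomial solution is T_3(x).
With y = sum_k a_k x^k, matching x^k gives (k+2)(k+1) a_{k+2} = (k^2 - n^2) a_k = (k - 3)(k + 3) a_k. The right side vanishes at k = 3, so the series with the parity of 3 terminates at degree 3.
Standard normalization: leading coefficient of T_n is 2^(n-1), so a_3 = 2^2 = 4. Work downward with a_k = (k+1)(k+2) a_{k+2} / ((k - 3)(k + 3)):
  a_1 = (2)(3)(4) / ((1 - 3)(1 + 3)) = 24/(-8) = -3
Hence T_3(x) = 4 x^3 - 3 x.

T_3(x); series = 4 x^3 - 3 x


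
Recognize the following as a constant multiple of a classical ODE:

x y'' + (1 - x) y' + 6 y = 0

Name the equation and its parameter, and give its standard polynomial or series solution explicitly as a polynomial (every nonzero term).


The equation is already in a standard form:  x y'' + (1 - x) y' + 6 y = 0.
This matches the Laguerre equation x y'' + (1 - x) y' + n y = 0 with n = 6; the polynomial solution is L_6(x).
With y = sum_k a_k x^k, matching x^k gives (k+1)k a_{k+1} + (k+1) a_{k+1} - k a_k + n a_k = 0, i.e. (k+1)^2 a_{k+1} = (k - n) a_k = (k - 6) a_k. The right side vanishes at k = 6, so the series terminates at degree 6.
Standard normalization L_n(0) = 1 gives a_0 = 1. Work upward with a_{k+1} = (k - 6) a_k / (k+1)^2:
  a_1 = (0 - 6)(1) / 1^2 = -6/1 = -6
  a_2 = (1 - 6)(-6) / 2^2 = 30/4 = 15/2
  a_3 = (2 - 6)(15/2) / 3^2 = -30/9 = -10/3
  a_4 = (3 - 6)(-10/3) / 4^2 = 10/16 = 5/8
  a_5 = (4 - 6)(5/8) / 5^2 = (-5/4)/25 = -1/20
  a_6 = (5 - 6)(-1/20) / 6^2 = (1/20)/36 = 1/720
Hence L_6(x) = x^6/720 - x^5/20 + 5 x^4/8 - 10 x^3/3 + 15 x^2/2 - 6 x + 1.

L_6(x); series = x^6/720 - x^5/20 + 5 x^4/8 - 10 x^3/3 + 15 x^2/2 - 6 x + 1


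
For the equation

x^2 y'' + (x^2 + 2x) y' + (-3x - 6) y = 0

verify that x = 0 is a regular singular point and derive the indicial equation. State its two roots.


Divide by x^2 to reach normal form y'' + P_1(x) y' + P_2(x) y = 0 with P_1(x) = 1 + 2/x and P_2(x) = -3/x - 6/x^2.
x = 0 is a singular point because the y'-coefficient 1 + 2/x has a pole at x = 0 and the y-coefficient -3/x - 6/x^2 has a pole at x = 0.
It is a regular singular point because x P_1(x) = p(x) = x + 2 and x^2 P_2(x) = q(x) = -3x - 6 are polynomials, hence analytic at x = 0.
p(0) = 2,  q(0) = -6.
Indicial equation: r(r-1) + p(0) r + q(0) = 0, i.e. r^2 + (p(0) - 1) r + q(0) = 0, i.e. r^2 + 1 r - 6 = 0.
Discriminant: (1)^2 - 4(-6) = 25, so r = (-1 ± 5)/2.
Solving: r_1 = 2, r_2 = -3.

indicial: r^2 + 1 r - 6 = 0; roots r_1 = 2, r_2 = -3


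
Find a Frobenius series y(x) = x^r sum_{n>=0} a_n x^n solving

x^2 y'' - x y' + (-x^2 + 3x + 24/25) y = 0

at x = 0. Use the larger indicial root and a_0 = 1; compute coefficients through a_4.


Write in Frobenius form y'' + (p(x)/x) y' + (q(x)/x^2) y = 0:
  p(x) = -1,  q(x) = -x^2 + 3x + 24/25.
Indicial equation: r(r-1) + (-1) r + (24/25) = 0 -> roots r_1 = 6/5, r_2 = 4/5.
Take r = r_1 = 6/5. Let y(x) = x^r sum_{n>=0} a_n x^n with a_0 = 1.
Substitute y = x^r sum a_n x^n and match x^{r+n}. The recurrence is
  D(n) a_n + 3 a_{n-1} - 1 a_{n-2} = 0,  where D(n) = (r+n)(r+n-1) + (-1)(r+n) + (24/25).
  a_n = [-3 a_{n-1} + 1 a_{n-2}] / D(n).
Since the indicial polynomial factors as (r - r_1)(r - r_2), D(n) = (r_1 + n - r_1)(r_1 + n - r_2) = n(n + 2/5).
Evaluating step by step (a_0 = 1):
  n = 1: D(1) = 1(1 + 2/5) = 7/5; numerator = -3(1) = -3; a_1 = (-3)/(7/5) = -15/7
  n = 2: D(2) = 2(2 + 2/5) = 24/5; numerator = -3(-15/7) + 1(1) = 52/7; a_2 = (52/7)/(24/5) = 65/42
  n = 3: D(3) = 3(3 + 2/5) = 51/5; numerator = -3(65/42) + 1(-15/7) = -95/14; a_3 = (-95/14)/(51/5) = -475/714
  n = 4: D(4) = 4(4 + 2/5) = 88/5; numerator = -3(-475/714) + 1(65/42) = 1265/357; a_4 = (1265/357)/(88/5) = 575/2856

r = 6/5; a_0 = 1; a_1 = -15/7; a_2 = 65/42; a_3 = -475/714; a_4 = 575/2856


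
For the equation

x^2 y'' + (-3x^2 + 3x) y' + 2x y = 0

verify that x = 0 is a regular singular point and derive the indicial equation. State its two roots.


Divide by x^2 to reach normal form y'' + P_1(x) y' + P_2(x) y = 0 with P_1(x) = -3 + 3/x and P_2(x) = 2/x.
x = 0 is a singular point because the y'-coefficient -3 + 3/x has a pole at x = 0 and the y-coefficient 2/x has a pole at x = 0.
It is a regular singular point because x P_1(x) = p(x) = 3 - 3x and x^2 P_2(x) = q(x) = 2x are polynomials, hence analytic at x = 0.
p(0) = 3,  q(0) = 0.
Indicial equation: r(r-1) + p(0) r + q(0) = 0, i.e. r^2 + (p(0) - 1) r + q(0) = 0, i.e. r^2 + 2 r = 0.
Discriminant: (2)^2 - 4(0) = 4, so r = (-2 ± 2)/2.
Solving: r_1 = 0, r_2 = -2.

indicial: r^2 + 2 r = 0; roots r_1 = 0, r_2 = -2


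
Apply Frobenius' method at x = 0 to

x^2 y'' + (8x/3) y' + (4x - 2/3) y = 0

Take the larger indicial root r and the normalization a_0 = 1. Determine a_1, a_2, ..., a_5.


Write in Frobenius form y'' + (p(x)/x) y' + (q(x)/x^2) y = 0:
  p(x) = 8/3,  q(x) = 4x - 2/3.
Indicial equation: r(r-1) + (8/3) r + (-2/3) = 0 -> roots r_1 = 1/3, r_2 = -2.
Take r = r_1 = 1/3. Let y(x) = x^r sum_{n>=0} a_n x^n with a_0 = 1.
Substitute y = x^r sum a_n x^n and match x^{r+n}. The recurrence is
  D(n) a_n + 4 a_{n-1} = 0,  where D(n) = (r+n)(r+n-1) + (8/3)(r+n) + (-2/3).
  a_n = -4 / D(n) * a_{n-1}.
Since the indicial polynomial factors as (r - r_1)(r - r_2), D(n) = (r_1 + n - r_1)(r_1 + n - r_2) = n(n + 7/3).
Evaluating step by step (a_0 = 1):
  n = 1: D(1) = 1(1 + 7/3) = 10/3; numerator = -4(1) = -4; a_1 = (-4)/(10/3) = -6/5
  n = 2: D(2) = 2(2 + 7/3) = 26/3; numerator = -4(-6/5) = 24/5; a_2 = (24/5)/(26/3) = 36/65
  n = 3: D(3) = 3(3 + 7/3) = 16; numerator = -4(36/65) = -144/65; a_3 = (-144/65)/(16) = -9/65
  n = 4: D(4) = 4(4 + 7/3) = 76/3; numerator = -4(-9/65) = 36/65; a_4 = (36/65)/(76/3) = 27/1235
  n = 5: D(5) = 5(5 + 7/3) = 110/3; numerator = -4(27/1235) = -108/1235; a_5 = (-108/1235)/(110/3) = -162/67925

r = 1/3; a_0 = 1; a_1 = -6/5; a_2 = 36/65; a_3 = -9/65; a_4 = 27/1235; a_5 = -162/67925


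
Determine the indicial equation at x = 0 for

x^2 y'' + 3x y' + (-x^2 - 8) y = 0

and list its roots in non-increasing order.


Divide by x^2 to reach normal form y'' + P_1(x) y' + P_2(x) y = 0 with P_1(x) = 3/x and P_2(x) = -1 - 8/x^2.
x = 0 is a singular point because the y'-coefficient 3/x has a pole at x = 0 and the y-coefficient -1 - 8/x^2 has a pole at x = 0.
It is a regular singular point because x P_1(x) = p(x) = 3 and x^2 P_2(x) = q(x) = -x^2 - 8 are polynomials, hence analytic at x = 0.
p(0) = 3,  q(0) = -8.
Indicial equation: r(r-1) + p(0) r + q(0) = 0, i.e. r^2 + (p(0) - 1) r + q(0) = 0, i.e. r^2 + 2 r - 8 = 0.
Discriminant: (2)^2 - 4(-8) = 36, so r = (-2 ± 6)/2.
Solving: r_1 = 2, r_2 = -4.

indicial: r^2 + 2 r - 8 = 0; roots r_1 = 2, r_2 = -4


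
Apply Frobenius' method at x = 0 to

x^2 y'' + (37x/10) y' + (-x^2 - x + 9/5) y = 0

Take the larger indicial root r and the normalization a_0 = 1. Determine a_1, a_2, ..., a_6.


Write in Frobenius form y'' + (p(x)/x) y' + (q(x)/x^2) y = 0:
  p(x) = 37/10,  q(x) = -x^2 - x + 9/5.
Indicial equation: r(r-1) + (37/10) r + (9/5) = 0 -> roots r_1 = -6/5, r_2 = -3/2.
Take r = r_1 = -6/5. Let y(x) = x^r sum_{n>=0} a_n x^n with a_0 = 1.
Substitute y = x^r sum a_n x^n and match x^{r+n}. The recurrence is
  D(n) a_n - 1 a_{n-1} - 1 a_{n-2} = 0,  where D(n) = (r+n)(r+n-1) + (37/10)(r+n) + (9/5).
  a_n = [1 a_{n-1} + 1 a_{n-2}] / D(n).
Since the indicial polynomial factors as (r - r_1)(r - r_2), D(n) = (r_1 + n - r_1)(r_1 + n - r_2) = n(n + 3/10).
Evaluating step by step (a_0 = 1):
  n = 1: D(1) = 1(1 + 3/10) = 13/10; numerator = 1(1) = 1; a_1 = (1)/(13/10) = 10/13
  n = 2: D(2) = 2(2 + 3/10) = 23/5; numerator = 1(10/13) + 1(1) = 23/13; a_2 = (23/13)/(23/5) = 5/13
  n = 3: D(3) = 3(3 + 3/10) = 99/10; numerator = 1(5/13) + 1(10/13) = 15/13; a_3 = (15/13)/(99/10) = 50/429
  n = 4: D(4) = 4(4 + 3/10) = 86/5; numerator = 1(50/429) + 1(5/13) = 215/429; a_4 = (215/429)/(86/5) = 25/858
  n = 5: D(5) = 5(5 + 3/10) = 53/2; numerator = 1(25/858) + 1(50/429) = 125/858; a_5 = (125/858)/(53/2) = 125/22737
  n = 6: D(6) = 6(6 + 3/10) = 189/5; numerator = 1(125/22737) + 1(25/858) = 525/15158; a_6 = (525/15158)/(189/5) = 125/136422

r = -6/5; a_0 = 1; a_1 = 10/13; a_2 = 5/13; a_3 = 50/429; a_4 = 25/858; a_5 = 125/22737; a_6 = 125/136422


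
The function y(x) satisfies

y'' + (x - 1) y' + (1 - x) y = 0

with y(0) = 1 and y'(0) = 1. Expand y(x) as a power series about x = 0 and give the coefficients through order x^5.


Ansatz: y(x) = sum_{n>=0} a_n x^n, so y'(x) = sum_{n>=1} n a_n x^(n-1) and y''(x) = sum_{n>=2} n(n-1) a_n x^(n-2).
Substitute into P(x) y'' + Q(x) y' + R(x) y = 0 with P(x) = 1, Q(x) = x - 1, R(x) = 1 - x, and match powers of x.
Initial conditions: a_0 = 1, a_1 = 1.
Setting the coefficient of each power of x to zero and solving order by order (substituting the coefficients already found):
  x^0: 2 a_2 - a_1 + a_0 = 0  ->  2 a_2 = a_1 - a_0 = 0  ->  a_2 = 0
  x^1: 6 a_3 - 2 a_2 + 2 a_1 - a_0 = 0  ->  6 a_3 = 2 a_2 - 2 a_1 + a_0 = -1  ->  a_3 = -1/6
  x^2: 12 a_4 - 3 a_3 + 3 a_2 - a_1 = 0  ->  12 a_4 = 3 a_3 - 3 a_2 + a_1 = 1/2  ->  a_4 = 1/24
  x^3: 20 a_5 - 4 a_4 + 4 a_3 - a_2 = 0  ->  20 a_5 = 4 a_4 - 4 a_3 + a_2 = 5/6  ->  a_5 = 1/24
Truncated series: y(x) = 1 + x - (1/6) x^3 + (1/24) x^4 + (1/24) x^5 + O(x^6).

a_0 = 1; a_1 = 1; a_2 = 0; a_3 = -1/6; a_4 = 1/24; a_5 = 1/24


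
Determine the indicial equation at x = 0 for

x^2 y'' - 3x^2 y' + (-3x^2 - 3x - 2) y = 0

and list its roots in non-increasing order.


Divide by x^2 to reach normal form y'' + P_1(x) y' + P_2(x) y = 0 with P_1(x) = -3 and P_2(x) = -3 - 3/x - 2/x^2.
x = 0 is a singular point because the y-coefficient -3 - 3/x - 2/x^2 has a pole at x = 0.
It is a regular singular point because x P_1(x) = p(x) = -3x and x^2 P_2(x) = q(x) = -3x^2 - 3x - 2 are polynomials, hence analytic at x = 0.
p(0) = 0,  q(0) = -2.
Indicial equation: r(r-1) + p(0) r + q(0) = 0, i.e. r^2 + (p(0) - 1) r + q(0) = 0, i.e. r^2 - 1 r - 2 = 0.
Discriminant: (-1)^2 - 4(-2) = 9, so r = (1 ± 3)/2.
Solving: r_1 = 2, r_2 = -1.

indicial: r^2 - 1 r - 2 = 0; roots r_1 = 2, r_2 = -1


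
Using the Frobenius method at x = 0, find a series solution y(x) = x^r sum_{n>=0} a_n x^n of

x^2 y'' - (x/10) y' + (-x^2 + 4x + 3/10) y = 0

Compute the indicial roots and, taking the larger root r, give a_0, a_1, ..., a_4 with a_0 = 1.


Write in Frobenius form y'' + (p(x)/x) y' + (q(x)/x^2) y = 0:
  p(x) = -1/10,  q(x) = -x^2 + 4x + 3/10.
Indicial equation: r(r-1) + (-1/10) r + (3/10) = 0 -> roots r_1 = 3/5, r_2 = 1/2.
Take r = r_1 = 3/5. Let y(x) = x^r sum_{n>=0} a_n x^n with a_0 = 1.
Substitute y = x^r sum a_n x^n and match x^{r+n}. The recurrence is
  D(n) a_n + 4 a_{n-1} - 1 a_{n-2} = 0,  where D(n) = (r+n)(r+n-1) + (-1/10)(r+n) + (3/10).
  a_n = [-4 a_{n-1} + 1 a_{n-2}] / D(n).
Since the indicial polynomial factors as (r - r_1)(r - r_2), D(n) = (r_1 + n - r_1)(r_1 + n - r_2) = n(n + 1/10).
Evaluating step by step (a_0 = 1):
  n = 1: D(1) = 1(1 + 1/10) = 11/10; numerator = -4(1) = -4; a_1 = (-4)/(11/10) = -40/11
  n = 2: D(2) = 2(2 + 1/10) = 21/5; numerator = -4(-40/11) + 1(1) = 171/11; a_2 = (171/11)/(21/5) = 285/77
  n = 3: D(3) = 3(3 + 1/10) = 93/10; numerator = -4(285/77) + 1(-40/11) = -1420/77; a_3 = (-1420/77)/(93/10) = -14200/7161
  n = 4: D(4) = 4(4 + 1/10) = 82/5; numerator = -4(-14200/7161) + 1(285/77) = 83305/7161; a_4 = (83305/7161)/(82/5) = 416525/587202

r = 3/5; a_0 = 1; a_1 = -40/11; a_2 = 285/77; a_3 = -14200/7161; a_4 = 416525/587202


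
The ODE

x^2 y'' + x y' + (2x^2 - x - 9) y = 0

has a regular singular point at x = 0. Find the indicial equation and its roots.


Divide by x^2 to reach normal form y'' + P_1(x) y' + P_2(x) y = 0 with P_1(x) = 1/x and P_2(x) = 2 - 1/x - 9/x^2.
x = 0 is a singular point because the y'-coefficient 1/x has a pole at x = 0 and the y-coefficient 2 - 1/x - 9/x^2 has a pole at x = 0.
It is a regular singular point because x P_1(x) = p(x) = 1 and x^2 P_2(x) = q(x) = 2x^2 - x - 9 are polynomials, hence analytic at x = 0.
p(0) = 1,  q(0) = -9.
Indicial equation: r(r-1) + p(0) r + q(0) = 0, i.e. r^2 + (p(0) - 1) r + q(0) = 0, i.e. r^2 - 9 = 0.
Discriminant: (0)^2 - 4(-9) = 36, so r = (0 ± 6)/2.
Solving: r_1 = 3, r_2 = -3.

indicial: r^2 - 9 = 0; roots r_1 = 3, r_2 = -3


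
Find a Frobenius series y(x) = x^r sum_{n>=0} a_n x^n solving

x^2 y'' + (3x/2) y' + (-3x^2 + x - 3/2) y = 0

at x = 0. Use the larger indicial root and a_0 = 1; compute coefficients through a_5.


Write in Frobenius form y'' + (p(x)/x) y' + (q(x)/x^2) y = 0:
  p(x) = 3/2,  q(x) = -3x^2 + x - 3/2.
Indicial equation: r(r-1) + (3/2) r + (-3/2) = 0 -> roots r_1 = 1, r_2 = -3/2.
Take r = r_1 = 1. Let y(x) = x^r sum_{n>=0} a_n x^n with a_0 = 1.
Substitute y = x^r sum a_n x^n and match x^{r+n}. The recurrence is
  D(n) a_n + 1 a_{n-1} - 3 a_{n-2} = 0,  where D(n) = (r+n)(r+n-1) + (3/2)(r+n) + (-3/2).
  a_n = [-1 a_{n-1} + 3 a_{n-2}] / D(n).
Since the indicial polynomial factors as (r - r_1)(r - r_2), D(n) = (r_1 + n - r_1)(r_1 + n - r_2) = n(n + 5/2).
Evaluating step by step (a_0 = 1):
  n = 1: D(1) = 1(1 + 5/2) = 7/2; numerator = -1(1) = -1; a_1 = (-1)/(7/2) = -2/7
  n = 2: D(2) = 2(2 + 5/2) = 9; numerator = -1(-2/7) + 3(1) = 23/7; a_2 = (23/7)/(9) = 23/63
  n = 3: D(3) = 3(3 + 5/2) = 33/2; numerator = -1(23/63) + 3(-2/7) = -11/9; a_3 = (-11/9)/(33/2) = -2/27
  n = 4: D(4) = 4(4 + 5/2) = 26; numerator = -1(-2/27) + 3(23/63) = 221/189; a_4 = (221/189)/(26) = 17/378
  n = 5: D(5) = 5(5 + 5/2) = 75/2; numerator = -1(17/378) + 3(-2/27) = -101/378; a_5 = (-101/378)/(75/2) = -101/14175

r = 1; a_0 = 1; a_1 = -2/7; a_2 = 23/63; a_3 = -2/27; a_4 = 17/378; a_5 = -101/14175


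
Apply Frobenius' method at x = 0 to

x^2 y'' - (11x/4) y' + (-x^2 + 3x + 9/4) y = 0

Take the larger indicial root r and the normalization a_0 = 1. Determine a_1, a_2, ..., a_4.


Write in Frobenius form y'' + (p(x)/x) y' + (q(x)/x^2) y = 0:
  p(x) = -11/4,  q(x) = -x^2 + 3x + 9/4.
Indicial equation: r(r-1) + (-11/4) r + (9/4) = 0 -> roots r_1 = 3, r_2 = 3/4.
Take r = r_1 = 3. Let y(x) = x^r sum_{n>=0} a_n x^n with a_0 = 1.
Substitute y = x^r sum a_n x^n and match x^{r+n}. The recurrence is
  D(n) a_n + 3 a_{n-1} - 1 a_{n-2} = 0,  where D(n) = (r+n)(r+n-1) + (-11/4)(r+n) + (9/4).
  a_n = [-3 a_{n-1} + 1 a_{n-2}] / D(n).
Since the indicial polynomial factors as (r - r_1)(r - r_2), D(n) = (r_1 + n - r_1)(r_1 + n - r_2) = n(n + 9/4).
Evaluating step by step (a_0 = 1):
  n = 1: D(1) = 1(1 + 9/4) = 13/4; numerator = -3(1) = -3; a_1 = (-3)/(13/4) = -12/13
  n = 2: D(2) = 2(2 + 9/4) = 17/2; numerator = -3(-12/13) + 1(1) = 49/13; a_2 = (49/13)/(17/2) = 98/221
  n = 3: D(3) = 3(3 + 9/4) = 63/4; numerator = -3(98/221) + 1(-12/13) = -498/221; a_3 = (-498/221)/(63/4) = -664/4641
  n = 4: D(4) = 4(4 + 9/4) = 25; numerator = -3(-664/4641) + 1(98/221) = 1350/1547; a_4 = (1350/1547)/(25) = 54/1547

r = 3; a_0 = 1; a_1 = -12/13; a_2 = 98/221; a_3 = -664/4641; a_4 = 54/1547


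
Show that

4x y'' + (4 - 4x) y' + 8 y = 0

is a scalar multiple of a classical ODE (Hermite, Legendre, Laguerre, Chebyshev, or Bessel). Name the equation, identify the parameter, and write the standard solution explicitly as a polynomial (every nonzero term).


All three coefficients share the factor 4; dividing through by 4 gives  x y'' + (1 - x) y' + 2 y = 0.
This matches the Laguerre equation x y'' + (1 - x) y' + n y = 0 with n = 2; the polynomial solution is L_2(x).
With y = sum_k a_k x^k, matching x^k gives (k+1)k a_{k+1} + (k+1) a_{k+1} - k a_k + n a_k = 0, i.e. (k+1)^2 a_{k+1} = (k - n) a_k = (k - 2) a_k. The right side vanishes at k = 2, so the series terminates at degree 2.
Standard normalization L_n(0) = 1 gives a_0 = 1. Work upward with a_{k+1} = (k - 2) a_k / (k+1)^2:
  a_1 = (0 - 2)(1) / 1^2 = -2/1 = -2
  a_2 = (1 - 2)(-2) / 2^2 = 2/4 = 1/2
Hence L_2(x) = x^2/2 - 2 x + 1.

L_2(x); series = x^2/2 - 2 x + 1


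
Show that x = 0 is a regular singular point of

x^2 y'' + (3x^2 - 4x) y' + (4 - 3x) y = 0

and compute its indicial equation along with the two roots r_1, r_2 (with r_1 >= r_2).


Divide by x^2 to reach normal form y'' + P_1(x) y' + P_2(x) y = 0 with P_1(x) = 3 - 4/x and P_2(x) = -3/x + 4/x^2.
x = 0 is a singular point because the y'-coefficient 3 - 4/x has a pole at x = 0 and the y-coefficient -3/x + 4/x^2 has a pole at x = 0.
It is a regular singular point because x P_1(x) = p(x) = 3x - 4 and x^2 P_2(x) = q(x) = 4 - 3x are polynomials, hence analytic at x = 0.
p(0) = -4,  q(0) = 4.
Indicial equation: r(r-1) + p(0) r + q(0) = 0, i.e. r^2 + (p(0) - 1) r + q(0) = 0, i.e. r^2 - 5 r + 4 = 0.
Discriminant: (-5)^2 - 4(4) = 9, so r = (5 ± 3)/2.
Solving: r_1 = 4, r_2 = 1.

indicial: r^2 - 5 r + 4 = 0; roots r_1 = 4, r_2 = 1
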